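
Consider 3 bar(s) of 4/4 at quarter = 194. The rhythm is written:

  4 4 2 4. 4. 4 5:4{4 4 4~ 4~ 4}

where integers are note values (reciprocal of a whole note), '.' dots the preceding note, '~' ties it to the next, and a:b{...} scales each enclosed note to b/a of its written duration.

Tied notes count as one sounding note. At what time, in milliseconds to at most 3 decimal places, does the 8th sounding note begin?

note 8 onset = 44/5b = 2721.649ms

1. 0.0ms @ 0 + 309.278ms (1)
2. 309.278ms @ 1 + 309.278ms (1)
3. 618.557ms @ 2 + 618.557ms (2)
4. 1237.113ms @ 4 + 463.918ms (3/2)
5. 1701.031ms @ 11/2 + 463.918ms (3/2)
6. 2164.948ms @ 7 + 309.278ms (1)
7. 2474.227ms @ 8 + 247.423ms (4/5)
8. 2721.649ms @ 44/5 + 247.423ms (4/5)
9. 2969.072ms @ 48/5 + 742.268ms (12/5)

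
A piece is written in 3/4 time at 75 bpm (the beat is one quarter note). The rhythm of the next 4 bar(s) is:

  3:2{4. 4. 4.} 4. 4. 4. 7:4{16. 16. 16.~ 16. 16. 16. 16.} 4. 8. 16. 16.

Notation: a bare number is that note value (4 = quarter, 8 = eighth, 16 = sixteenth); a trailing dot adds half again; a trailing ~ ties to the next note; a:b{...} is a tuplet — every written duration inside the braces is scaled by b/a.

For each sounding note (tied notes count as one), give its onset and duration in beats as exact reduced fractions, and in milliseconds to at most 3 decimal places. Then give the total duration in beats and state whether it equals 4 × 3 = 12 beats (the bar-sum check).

1) 0.0ms=0b +800.0ms=1b
2) 800.0ms=1b +800.0ms=1b
3) 1600.0ms=2b +800.0ms=1b
4) 2400.0ms=3b +1200.0ms=3/2b
5) 3600.0ms=9/2b +1200.0ms=3/2b
6) 4800.0ms=6b +1200.0ms=3/2b
7) 6000.0ms=15/2b +171.429ms=3/14b
8) 6171.429ms=54/7b +171.429ms=3/14b
9) 6342.857ms=111/14b +342.857ms=3/7b
10) 6685.714ms=117/14b +171.429ms=3/14b
11) 6857.143ms=60/7b +171.429ms=3/14b
12) 7028.571ms=123/14b +171.429ms=3/14b
13) 7200.0ms=9b +1200.0ms=3/2b
14) 8400.0ms=21/2b +600.0ms=3/4b
15) 9000.0ms=45/4b +300.0ms=3/8b
16) 9300.0ms=93/8b +300.0ms=3/8b
Σ=12b of 12 (75bpm 3/4) — PASS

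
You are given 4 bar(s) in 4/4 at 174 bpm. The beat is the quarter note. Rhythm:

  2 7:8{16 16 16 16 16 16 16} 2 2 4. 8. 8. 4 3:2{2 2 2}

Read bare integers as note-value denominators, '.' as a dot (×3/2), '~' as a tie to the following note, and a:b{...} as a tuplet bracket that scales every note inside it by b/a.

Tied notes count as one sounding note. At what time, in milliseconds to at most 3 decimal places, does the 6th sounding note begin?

note 6 onset = 22/7b = 1083.744ms

1. 0.0ms @ 0 + 689.655ms (2)
2. 689.655ms @ 2 + 98.522ms (2/7)
3. 788.177ms @ 16/7 + 98.522ms (2/7)
4. 886.7ms @ 18/7 + 98.522ms (2/7)
5. 985.222ms @ 20/7 + 98.522ms (2/7)
6. 1083.744ms @ 22/7 + 98.522ms (2/7)
7. 1182.266ms @ 24/7 + 98.522ms (2/7)
8. 1280.788ms @ 26/7 + 98.522ms (2/7)
9. 1379.31ms @ 4 + 689.655ms (2)
10. 2068.966ms @ 6 + 689.655ms (2)
11. 2758.621ms @ 8 + 517.241ms (3/2)
12. 3275.862ms @ 19/2 + 258.621ms (3/4)
13. 3534.483ms @ 41/4 + 258.621ms (3/4)
14. 3793.103ms @ 11 + 344.828ms (1)
15. 4137.931ms @ 12 + 459.77ms (4/3)
16. 4597.701ms @ 40/3 + 459.77ms (4/3)
17. 5057.471ms @ 44/3 + 459.77ms (4/3)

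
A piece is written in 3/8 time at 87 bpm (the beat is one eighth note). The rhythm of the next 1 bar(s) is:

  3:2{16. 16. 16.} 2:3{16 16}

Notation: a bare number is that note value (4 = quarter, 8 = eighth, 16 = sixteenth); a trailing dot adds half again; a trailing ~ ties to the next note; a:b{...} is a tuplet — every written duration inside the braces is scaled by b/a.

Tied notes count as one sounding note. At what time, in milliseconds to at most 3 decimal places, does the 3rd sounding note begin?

1. 0.0ms @ 0 + 344.828ms (1/2)
2. 344.828ms @ 1/2 + 344.828ms (1/2)
3. 689.655ms @ 1 + 344.828ms (1/2)
4. 1034.483ms @ 3/2 + 517.241ms (3/4)
5. 1551.724ms @ 9/4 + 517.241ms (3/4)

note 3 onset = 1b = 689.655ms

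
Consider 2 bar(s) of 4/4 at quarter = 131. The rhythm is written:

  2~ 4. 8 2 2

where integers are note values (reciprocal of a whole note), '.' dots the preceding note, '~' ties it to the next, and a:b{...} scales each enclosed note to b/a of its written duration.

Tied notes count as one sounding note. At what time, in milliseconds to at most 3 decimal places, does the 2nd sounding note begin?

1. 0.0ms @ 0 + 1603.053ms (7/2)
2. 1603.053ms @ 7/2 + 229.008ms (1/2)
3. 1832.061ms @ 4 + 916.031ms (2)
4. 2748.092ms @ 6 + 916.031ms (2)

note 2 onset = 7/2b = 1603.053ms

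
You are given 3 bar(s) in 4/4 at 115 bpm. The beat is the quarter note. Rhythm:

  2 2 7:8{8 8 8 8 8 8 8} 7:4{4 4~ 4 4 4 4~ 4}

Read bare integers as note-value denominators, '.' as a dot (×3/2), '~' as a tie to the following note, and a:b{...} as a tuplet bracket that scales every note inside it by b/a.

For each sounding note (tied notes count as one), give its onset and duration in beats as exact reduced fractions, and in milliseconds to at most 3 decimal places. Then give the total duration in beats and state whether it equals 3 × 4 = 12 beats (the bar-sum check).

1) 0.0ms=0b +1043.478ms=2b
2) 1043.478ms=2b +1043.478ms=2b
3) 2086.957ms=4b +298.137ms=4/7b
4) 2385.093ms=32/7b +298.137ms=4/7b
5) 2683.23ms=36/7b +298.137ms=4/7b
6) 2981.366ms=40/7b +298.137ms=4/7b
7) 3279.503ms=44/7b +298.137ms=4/7b
8) 3577.64ms=48/7b +298.137ms=4/7b
9) 3875.776ms=52/7b +298.137ms=4/7b
10) 4173.913ms=8b +298.137ms=4/7b
11) 4472.05ms=60/7b +596.273ms=8/7b
12) 5068.323ms=68/7b +298.137ms=4/7b
13) 5366.46ms=72/7b +298.137ms=4/7b
14) 5664.596ms=76/7b +596.273ms=8/7b
Σ=12b of 12 (115bpm 4/4) — PASS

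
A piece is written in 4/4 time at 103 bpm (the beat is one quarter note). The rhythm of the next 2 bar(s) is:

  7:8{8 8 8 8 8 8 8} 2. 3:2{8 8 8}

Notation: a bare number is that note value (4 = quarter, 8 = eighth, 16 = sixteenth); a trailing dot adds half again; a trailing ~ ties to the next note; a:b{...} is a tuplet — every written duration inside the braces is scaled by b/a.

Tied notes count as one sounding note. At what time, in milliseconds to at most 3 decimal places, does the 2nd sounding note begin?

note 2 onset = 4/7b = 332.871ms

1. 0.0ms @ 0 + 332.871ms (4/7)
2. 332.871ms @ 4/7 + 332.871ms (4/7)
3. 665.742ms @ 8/7 + 332.871ms (4/7)
4. 998.613ms @ 12/7 + 332.871ms (4/7)
5. 1331.484ms @ 16/7 + 332.871ms (4/7)
6. 1664.355ms @ 20/7 + 332.871ms (4/7)
7. 1997.226ms @ 24/7 + 332.871ms (4/7)
8. 2330.097ms @ 4 + 1747.573ms (3)
9. 4077.67ms @ 7 + 194.175ms (1/3)
10. 4271.845ms @ 22/3 + 194.175ms (1/3)
11. 4466.019ms @ 23/3 + 194.175ms (1/3)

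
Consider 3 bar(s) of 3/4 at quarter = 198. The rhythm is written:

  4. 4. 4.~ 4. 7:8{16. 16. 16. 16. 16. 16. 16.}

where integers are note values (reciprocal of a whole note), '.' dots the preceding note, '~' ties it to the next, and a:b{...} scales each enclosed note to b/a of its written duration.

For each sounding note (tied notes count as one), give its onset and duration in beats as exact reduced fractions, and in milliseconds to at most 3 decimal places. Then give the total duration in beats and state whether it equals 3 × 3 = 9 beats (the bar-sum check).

1) 0.0ms=0b +454.545ms=3/2b
2) 454.545ms=3/2b +454.545ms=3/2b
3) 909.091ms=3b +909.091ms=3b
4) 1818.182ms=6b +129.87ms=3/7b
5) 1948.052ms=45/7b +129.87ms=3/7b
6) 2077.922ms=48/7b +129.87ms=3/7b
7) 2207.792ms=51/7b +129.87ms=3/7b
8) 2337.662ms=54/7b +129.87ms=3/7b
9) 2467.532ms=57/7b +129.87ms=3/7b
10) 2597.403ms=60/7b +129.87ms=3/7b
Σ=9b of 9 (198bpm 3/4) — PASS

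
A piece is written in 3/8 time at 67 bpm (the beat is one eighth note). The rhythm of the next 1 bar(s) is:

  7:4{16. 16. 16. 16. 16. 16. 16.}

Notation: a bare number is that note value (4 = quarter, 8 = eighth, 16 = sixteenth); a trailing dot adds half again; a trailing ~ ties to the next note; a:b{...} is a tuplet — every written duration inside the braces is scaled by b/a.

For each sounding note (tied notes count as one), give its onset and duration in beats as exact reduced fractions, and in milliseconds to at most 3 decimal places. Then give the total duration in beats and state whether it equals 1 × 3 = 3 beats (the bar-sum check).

1) 0.0ms=0b +383.795ms=3/7b
2) 383.795ms=3/7b +383.795ms=3/7b
3) 767.591ms=6/7b +383.795ms=3/7b
4) 1151.386ms=9/7b +383.795ms=3/7b
5) 1535.181ms=12/7b +383.795ms=3/7b
6) 1918.977ms=15/7b +383.795ms=3/7b
7) 2302.772ms=18/7b +383.795ms=3/7b
Σ=3b of 3 (67bpm 3/8) — PASS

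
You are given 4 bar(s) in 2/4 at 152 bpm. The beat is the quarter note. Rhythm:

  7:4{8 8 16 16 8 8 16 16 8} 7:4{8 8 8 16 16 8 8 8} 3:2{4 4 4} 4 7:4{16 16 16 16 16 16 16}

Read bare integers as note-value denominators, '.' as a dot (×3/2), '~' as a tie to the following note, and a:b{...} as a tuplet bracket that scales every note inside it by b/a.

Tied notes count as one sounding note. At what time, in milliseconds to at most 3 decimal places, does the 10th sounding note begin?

note 10 onset = 2b = 789.474ms

1. 0.0ms @ 0 + 112.782ms (2/7)
2. 112.782ms @ 2/7 + 112.782ms (2/7)
3. 225.564ms @ 4/7 + 56.391ms (1/7)
4. 281.955ms @ 5/7 + 56.391ms (1/7)
5. 338.346ms @ 6/7 + 112.782ms (2/7)
6. 451.128ms @ 8/7 + 112.782ms (2/7)
7. 563.91ms @ 10/7 + 56.391ms (1/7)
8. 620.301ms @ 11/7 + 56.391ms (1/7)
9. 676.692ms @ 12/7 + 112.782ms (2/7)
10. 789.474ms @ 2 + 112.782ms (2/7)
11. 902.256ms @ 16/7 + 112.782ms (2/7)
12. 1015.038ms @ 18/7 + 112.782ms (2/7)
13. 1127.82ms @ 20/7 + 56.391ms (1/7)
14. 1184.211ms @ 3 + 56.391ms (1/7)
15. 1240.602ms @ 22/7 + 112.782ms (2/7)
16. 1353.383ms @ 24/7 + 112.782ms (2/7)
17. 1466.165ms @ 26/7 + 112.782ms (2/7)
18. 1578.947ms @ 4 + 263.158ms (2/3)
19. 1842.105ms @ 14/3 + 263.158ms (2/3)
20. 2105.263ms @ 16/3 + 263.158ms (2/3)
21. 2368.421ms @ 6 + 394.737ms (1)
22. 2763.158ms @ 7 + 56.391ms (1/7)
23. 2819.549ms @ 50/7 + 56.391ms (1/7)
24. 2875.94ms @ 51/7 + 56.391ms (1/7)
25. 2932.331ms @ 52/7 + 56.391ms (1/7)
26. 2988.722ms @ 53/7 + 56.391ms (1/7)
27. 3045.113ms @ 54/7 + 56.391ms (1/7)
28. 3101.504ms @ 55/7 + 56.391ms (1/7)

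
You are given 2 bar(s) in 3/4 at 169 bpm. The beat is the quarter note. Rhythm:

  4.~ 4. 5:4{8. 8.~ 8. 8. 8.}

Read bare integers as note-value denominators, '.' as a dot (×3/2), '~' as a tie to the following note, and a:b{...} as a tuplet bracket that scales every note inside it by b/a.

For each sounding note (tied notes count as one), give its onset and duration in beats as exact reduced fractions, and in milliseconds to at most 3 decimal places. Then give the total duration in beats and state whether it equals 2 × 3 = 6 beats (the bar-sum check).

1) 0.0ms=0b +1065.089ms=3b
2) 1065.089ms=3b +213.018ms=3/5b
3) 1278.107ms=18/5b +426.036ms=6/5b
4) 1704.142ms=24/5b +213.018ms=3/5b
5) 1917.16ms=27/5b +213.018ms=3/5b
Σ=6b of 6 (169bpm 3/4) — PASS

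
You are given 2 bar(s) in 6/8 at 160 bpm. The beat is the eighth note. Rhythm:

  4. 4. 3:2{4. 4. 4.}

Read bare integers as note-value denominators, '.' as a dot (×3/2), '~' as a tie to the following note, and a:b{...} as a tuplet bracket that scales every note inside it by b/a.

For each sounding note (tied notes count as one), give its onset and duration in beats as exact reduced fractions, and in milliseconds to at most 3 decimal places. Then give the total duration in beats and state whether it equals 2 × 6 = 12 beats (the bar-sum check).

1) 0.0ms=0b +1125.0ms=3b
2) 1125.0ms=3b +1125.0ms=3b
3) 2250.0ms=6b +750.0ms=2b
4) 3000.0ms=8b +750.0ms=2b
5) 3750.0ms=10b +750.0ms=2b
Σ=12b of 12 (160bpm 6/8) — PASS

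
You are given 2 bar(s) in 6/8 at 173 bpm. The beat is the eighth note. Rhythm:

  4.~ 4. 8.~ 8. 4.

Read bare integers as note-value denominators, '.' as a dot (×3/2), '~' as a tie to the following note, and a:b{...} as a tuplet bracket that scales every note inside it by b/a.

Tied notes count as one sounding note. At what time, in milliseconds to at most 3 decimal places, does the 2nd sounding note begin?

note 2 onset = 6b = 2080.925ms

1. 0.0ms @ 0 + 2080.925ms (6)
2. 2080.925ms @ 6 + 1040.462ms (3)
3. 3121.387ms @ 9 + 1040.462ms (3)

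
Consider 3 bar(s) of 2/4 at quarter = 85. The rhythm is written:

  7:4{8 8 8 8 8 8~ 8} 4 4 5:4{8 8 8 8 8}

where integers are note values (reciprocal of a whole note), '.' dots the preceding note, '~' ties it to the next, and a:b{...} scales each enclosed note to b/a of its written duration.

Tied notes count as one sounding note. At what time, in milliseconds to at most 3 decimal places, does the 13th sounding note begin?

note 13 onset = 28/5b = 3952.941ms

1. 0.0ms @ 0 + 201.681ms (2/7)
2. 201.681ms @ 2/7 + 201.681ms (2/7)
3. 403.361ms @ 4/7 + 201.681ms (2/7)
4. 605.042ms @ 6/7 + 201.681ms (2/7)
5. 806.723ms @ 8/7 + 201.681ms (2/7)
6. 1008.403ms @ 10/7 + 403.361ms (4/7)
7. 1411.765ms @ 2 + 705.882ms (1)
8. 2117.647ms @ 3 + 705.882ms (1)
9. 2823.529ms @ 4 + 282.353ms (2/5)
10. 3105.882ms @ 22/5 + 282.353ms (2/5)
11. 3388.235ms @ 24/5 + 282.353ms (2/5)
12. 3670.588ms @ 26/5 + 282.353ms (2/5)
13. 3952.941ms @ 28/5 + 282.353ms (2/5)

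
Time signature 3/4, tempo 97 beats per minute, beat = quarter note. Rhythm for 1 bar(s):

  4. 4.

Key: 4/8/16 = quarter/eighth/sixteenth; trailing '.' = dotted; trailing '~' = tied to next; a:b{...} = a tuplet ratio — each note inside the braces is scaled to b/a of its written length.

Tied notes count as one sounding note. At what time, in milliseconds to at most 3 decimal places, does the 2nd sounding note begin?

1. 0.0ms @ 0 + 927.835ms (3/2)
2. 927.835ms @ 3/2 + 927.835ms (3/2)

note 2 onset = 3/2b = 927.835ms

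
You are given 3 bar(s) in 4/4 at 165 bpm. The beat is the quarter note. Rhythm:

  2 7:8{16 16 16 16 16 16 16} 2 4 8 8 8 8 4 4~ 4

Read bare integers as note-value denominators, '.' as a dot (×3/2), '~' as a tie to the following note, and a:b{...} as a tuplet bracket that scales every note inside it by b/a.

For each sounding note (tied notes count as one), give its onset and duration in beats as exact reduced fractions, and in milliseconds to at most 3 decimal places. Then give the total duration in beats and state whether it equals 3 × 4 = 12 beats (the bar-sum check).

1) 0.0ms=0b +727.273ms=2b
2) 727.273ms=2b +103.896ms=2/7b
3) 831.169ms=16/7b +103.896ms=2/7b
4) 935.065ms=18/7b +103.896ms=2/7b
5) 1038.961ms=20/7b +103.896ms=2/7b
6) 1142.857ms=22/7b +103.896ms=2/7b
7) 1246.753ms=24/7b +103.896ms=2/7b
8) 1350.649ms=26/7b +103.896ms=2/7b
9) 1454.545ms=4b +727.273ms=2b
10) 2181.818ms=6b +363.636ms=1b
11) 2545.455ms=7b +181.818ms=1/2b
12) 2727.273ms=15/2b +181.818ms=1/2b
13) 2909.091ms=8b +181.818ms=1/2b
14) 3090.909ms=17/2b +181.818ms=1/2b
15) 3272.727ms=9b +363.636ms=1b
16) 3636.364ms=10b +727.273ms=2b
Σ=12b of 12 (165bpm 4/4) — PASS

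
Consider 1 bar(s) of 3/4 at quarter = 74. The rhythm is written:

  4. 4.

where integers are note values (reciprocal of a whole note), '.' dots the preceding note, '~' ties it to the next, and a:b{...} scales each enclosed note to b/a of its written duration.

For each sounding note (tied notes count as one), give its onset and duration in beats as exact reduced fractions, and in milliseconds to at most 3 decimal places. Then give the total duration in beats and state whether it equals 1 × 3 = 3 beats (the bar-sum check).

1) 0.0ms=0b +1216.216ms=3/2b
2) 1216.216ms=3/2b +1216.216ms=3/2b
Σ=3b of 3 (74bpm 3/4) — PASS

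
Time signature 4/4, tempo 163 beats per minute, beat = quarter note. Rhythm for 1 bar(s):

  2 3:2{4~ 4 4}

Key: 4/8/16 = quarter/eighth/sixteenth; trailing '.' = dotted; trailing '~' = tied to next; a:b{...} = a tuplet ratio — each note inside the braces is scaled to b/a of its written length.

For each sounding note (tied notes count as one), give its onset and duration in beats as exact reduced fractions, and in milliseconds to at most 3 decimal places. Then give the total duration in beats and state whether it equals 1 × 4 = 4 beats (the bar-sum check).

1) 0.0ms=0b +736.196ms=2b
2) 736.196ms=2b +490.798ms=4/3b
3) 1226.994ms=10/3b +245.399ms=2/3b
Σ=4b of 4 (163bpm 4/4) — PASS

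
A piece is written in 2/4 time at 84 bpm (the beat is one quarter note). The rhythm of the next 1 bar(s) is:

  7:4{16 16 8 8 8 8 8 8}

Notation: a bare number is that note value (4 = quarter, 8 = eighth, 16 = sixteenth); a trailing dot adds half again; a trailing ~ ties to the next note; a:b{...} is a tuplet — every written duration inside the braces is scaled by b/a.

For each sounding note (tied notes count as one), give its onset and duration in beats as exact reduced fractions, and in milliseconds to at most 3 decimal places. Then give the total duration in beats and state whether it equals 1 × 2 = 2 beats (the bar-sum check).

1) 0.0ms=0b +102.041ms=1/7b
2) 102.041ms=1/7b +102.041ms=1/7b
3) 204.082ms=2/7b +204.082ms=2/7b
4) 408.163ms=4/7b +204.082ms=2/7b
5) 612.245ms=6/7b +204.082ms=2/7b
6) 816.327ms=8/7b +204.082ms=2/7b
7) 1020.408ms=10/7b +204.082ms=2/7b
8) 1224.49ms=12/7b +204.082ms=2/7b
Σ=2b of 2 (84bpm 2/4) — PASS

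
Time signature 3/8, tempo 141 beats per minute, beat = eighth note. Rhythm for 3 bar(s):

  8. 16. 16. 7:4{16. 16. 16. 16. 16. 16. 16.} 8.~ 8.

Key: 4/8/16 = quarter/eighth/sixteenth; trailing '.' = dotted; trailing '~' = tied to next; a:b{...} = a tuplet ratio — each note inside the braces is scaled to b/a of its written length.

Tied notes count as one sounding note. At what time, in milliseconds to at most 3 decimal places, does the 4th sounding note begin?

note 4 onset = 3b = 1276.596ms

1. 0.0ms @ 0 + 638.298ms (3/2)
2. 638.298ms @ 3/2 + 319.149ms (3/4)
3. 957.447ms @ 9/4 + 319.149ms (3/4)
4. 1276.596ms @ 3 + 182.371ms (3/7)
5. 1458.967ms @ 24/7 + 182.371ms (3/7)
6. 1641.337ms @ 27/7 + 182.371ms (3/7)
7. 1823.708ms @ 30/7 + 182.371ms (3/7)
8. 2006.079ms @ 33/7 + 182.371ms (3/7)
9. 2188.45ms @ 36/7 + 182.371ms (3/7)
10. 2370.821ms @ 39/7 + 182.371ms (3/7)
11. 2553.191ms @ 6 + 1276.596ms (3)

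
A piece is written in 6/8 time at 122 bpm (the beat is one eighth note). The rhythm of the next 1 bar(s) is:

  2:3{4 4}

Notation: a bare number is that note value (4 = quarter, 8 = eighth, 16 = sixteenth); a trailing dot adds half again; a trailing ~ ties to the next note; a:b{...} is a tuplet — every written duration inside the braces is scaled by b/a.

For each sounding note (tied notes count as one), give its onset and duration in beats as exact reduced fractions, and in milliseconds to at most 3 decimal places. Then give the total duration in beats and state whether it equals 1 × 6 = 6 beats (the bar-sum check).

1) 0.0ms=0b +1475.41ms=3b
2) 1475.41ms=3b +1475.41ms=3b
Σ=6b of 6 (122bpm 6/8) — PASS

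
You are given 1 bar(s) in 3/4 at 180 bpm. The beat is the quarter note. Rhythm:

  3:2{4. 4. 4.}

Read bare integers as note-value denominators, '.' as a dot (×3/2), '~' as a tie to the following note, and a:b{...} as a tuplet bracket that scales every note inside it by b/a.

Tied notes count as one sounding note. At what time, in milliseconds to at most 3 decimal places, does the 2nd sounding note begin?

note 2 onset = 1b = 333.333ms

1. 0.0ms @ 0 + 333.333ms (1)
2. 333.333ms @ 1 + 333.333ms (1)
3. 666.667ms @ 2 + 333.333ms (1)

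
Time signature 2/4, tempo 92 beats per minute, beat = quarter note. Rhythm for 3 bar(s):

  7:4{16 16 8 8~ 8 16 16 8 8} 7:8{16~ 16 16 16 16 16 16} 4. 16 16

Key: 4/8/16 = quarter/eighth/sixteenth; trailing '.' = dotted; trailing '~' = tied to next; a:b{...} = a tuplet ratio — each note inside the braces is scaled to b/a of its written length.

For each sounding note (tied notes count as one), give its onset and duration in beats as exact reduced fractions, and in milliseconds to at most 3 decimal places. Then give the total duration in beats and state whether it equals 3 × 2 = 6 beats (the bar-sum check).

1) 0.0ms=0b +93.168ms=1/7b
2) 93.168ms=1/7b +93.168ms=1/7b
3) 186.335ms=2/7b +186.335ms=2/7b
4) 372.671ms=4/7b +372.671ms=4/7b
5) 745.342ms=8/7b +93.168ms=1/7b
6) 838.509ms=9/7b +93.168ms=1/7b
7) 931.677ms=10/7b +186.335ms=2/7b
8) 1118.012ms=12/7b +186.335ms=2/7b
9) 1304.348ms=2b +372.671ms=4/7b
10) 1677.019ms=18/7b +186.335ms=2/7b
11) 1863.354ms=20/7b +186.335ms=2/7b
12) 2049.689ms=22/7b +186.335ms=2/7b
13) 2236.025ms=24/7b +186.335ms=2/7b
14) 2422.36ms=26/7b +186.335ms=2/7b
15) 2608.696ms=4b +978.261ms=3/2b
16) 3586.957ms=11/2b +163.043ms=1/4b
17) 3750.0ms=23/4b +163.043ms=1/4b
Σ=6b of 6 (92bpm 2/4) — PASS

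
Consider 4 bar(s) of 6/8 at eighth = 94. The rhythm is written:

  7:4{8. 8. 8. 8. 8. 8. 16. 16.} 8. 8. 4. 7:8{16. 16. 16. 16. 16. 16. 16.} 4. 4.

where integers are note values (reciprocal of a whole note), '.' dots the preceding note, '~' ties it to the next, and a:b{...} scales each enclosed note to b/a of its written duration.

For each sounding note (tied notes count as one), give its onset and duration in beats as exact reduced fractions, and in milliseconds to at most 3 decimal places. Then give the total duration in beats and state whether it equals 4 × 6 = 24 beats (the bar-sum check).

1) 0.0ms=0b +547.112ms=6/7b
2) 547.112ms=6/7b +547.112ms=6/7b
3) 1094.225ms=12/7b +547.112ms=6/7b
4) 1641.337ms=18/7b +547.112ms=6/7b
5) 2188.45ms=24/7b +547.112ms=6/7b
6) 2735.562ms=30/7b +547.112ms=6/7b
7) 3282.675ms=36/7b +273.556ms=3/7b
8) 3556.231ms=39/7b +273.556ms=3/7b
9) 3829.787ms=6b +957.447ms=3/2b
10) 4787.234ms=15/2b +957.447ms=3/2b
11) 5744.681ms=9b +1914.894ms=3b
12) 7659.574ms=12b +547.112ms=6/7b
13) 8206.687ms=90/7b +547.112ms=6/7b
14) 8753.799ms=96/7b +547.112ms=6/7b
15) 9300.912ms=102/7b +547.112ms=6/7b
16) 9848.024ms=108/7b +547.112ms=6/7b
17) 10395.137ms=114/7b +547.112ms=6/7b
18) 10942.249ms=120/7b +547.112ms=6/7b
19) 11489.362ms=18b +1914.894ms=3b
20) 13404.255ms=21b +1914.894ms=3b
Σ=24b of 24 (94bpm 6/8) — PASS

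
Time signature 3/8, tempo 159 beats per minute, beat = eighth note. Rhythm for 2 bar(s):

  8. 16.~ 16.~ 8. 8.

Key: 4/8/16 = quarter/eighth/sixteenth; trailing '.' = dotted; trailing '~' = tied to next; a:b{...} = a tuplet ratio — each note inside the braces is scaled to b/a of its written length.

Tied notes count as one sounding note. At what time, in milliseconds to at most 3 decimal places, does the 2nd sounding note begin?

1. 0.0ms @ 0 + 566.038ms (3/2)
2. 566.038ms @ 3/2 + 1132.075ms (3)
3. 1698.113ms @ 9/2 + 566.038ms (3/2)

note 2 onset = 3/2b = 566.038ms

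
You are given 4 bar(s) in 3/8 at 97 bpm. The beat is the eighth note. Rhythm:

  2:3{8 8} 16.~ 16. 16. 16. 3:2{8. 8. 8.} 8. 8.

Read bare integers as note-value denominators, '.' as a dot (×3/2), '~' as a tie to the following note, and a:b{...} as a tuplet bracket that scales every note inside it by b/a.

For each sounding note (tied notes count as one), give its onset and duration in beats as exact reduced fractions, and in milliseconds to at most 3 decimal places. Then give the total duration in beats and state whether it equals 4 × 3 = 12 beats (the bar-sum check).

1) 0.0ms=0b +927.835ms=3/2b
2) 927.835ms=3/2b +927.835ms=3/2b
3) 1855.67ms=3b +927.835ms=3/2b
4) 2783.505ms=9/2b +463.918ms=3/4b
5) 3247.423ms=21/4b +463.918ms=3/4b
6) 3711.34ms=6b +618.557ms=1b
7) 4329.897ms=7b +618.557ms=1b
8) 4948.454ms=8b +618.557ms=1b
9) 5567.01ms=9b +927.835ms=3/2b
10) 6494.845ms=21/2b +927.835ms=3/2b
Σ=12b of 12 (97bpm 3/8) — PASS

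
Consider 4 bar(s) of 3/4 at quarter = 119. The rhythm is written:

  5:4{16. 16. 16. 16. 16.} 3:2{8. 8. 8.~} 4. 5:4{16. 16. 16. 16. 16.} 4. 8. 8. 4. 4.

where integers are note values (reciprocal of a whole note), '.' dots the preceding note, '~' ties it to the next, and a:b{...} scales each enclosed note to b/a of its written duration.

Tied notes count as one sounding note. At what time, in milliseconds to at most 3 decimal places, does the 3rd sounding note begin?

note 3 onset = 3/5b = 302.521ms

1. 0.0ms @ 0 + 151.261ms (3/10)
2. 151.261ms @ 3/10 + 151.261ms (3/10)
3. 302.521ms @ 3/5 + 151.261ms (3/10)
4. 453.782ms @ 9/10 + 151.261ms (3/10)
5. 605.042ms @ 6/5 + 151.261ms (3/10)
6. 756.303ms @ 3/2 + 252.101ms (1/2)
7. 1008.403ms @ 2 + 252.101ms (1/2)
8. 1260.504ms @ 5/2 + 1008.403ms (2)
9. 2268.908ms @ 9/2 + 151.261ms (3/10)
10. 2420.168ms @ 24/5 + 151.261ms (3/10)
11. 2571.429ms @ 51/10 + 151.261ms (3/10)
12. 2722.689ms @ 27/5 + 151.261ms (3/10)
13. 2873.95ms @ 57/10 + 151.261ms (3/10)
14. 3025.21ms @ 6 + 756.303ms (3/2)
15. 3781.513ms @ 15/2 + 378.151ms (3/4)
16. 4159.664ms @ 33/4 + 378.151ms (3/4)
17. 4537.815ms @ 9 + 756.303ms (3/2)
18. 5294.118ms @ 21/2 + 756.303ms (3/2)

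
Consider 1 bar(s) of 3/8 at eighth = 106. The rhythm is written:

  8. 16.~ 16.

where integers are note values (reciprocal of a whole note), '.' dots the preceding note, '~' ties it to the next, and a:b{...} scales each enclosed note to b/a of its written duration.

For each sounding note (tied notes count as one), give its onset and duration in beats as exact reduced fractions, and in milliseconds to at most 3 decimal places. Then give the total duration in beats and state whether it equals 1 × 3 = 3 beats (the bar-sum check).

1) 0.0ms=0b +849.057ms=3/2b
2) 849.057ms=3/2b +849.057ms=3/2b
Σ=3b of 3 (106bpm 3/8) — PASS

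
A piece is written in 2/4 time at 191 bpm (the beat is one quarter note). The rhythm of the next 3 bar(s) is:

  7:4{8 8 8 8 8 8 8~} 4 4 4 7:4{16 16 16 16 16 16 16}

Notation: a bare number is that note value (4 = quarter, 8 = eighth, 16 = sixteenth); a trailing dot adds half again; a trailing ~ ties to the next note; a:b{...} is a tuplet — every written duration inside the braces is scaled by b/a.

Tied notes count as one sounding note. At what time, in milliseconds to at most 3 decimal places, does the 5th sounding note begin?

1. 0.0ms @ 0 + 89.753ms (2/7)
2. 89.753ms @ 2/7 + 89.753ms (2/7)
3. 179.506ms @ 4/7 + 89.753ms (2/7)
4. 269.26ms @ 6/7 + 89.753ms (2/7)
5. 359.013ms @ 8/7 + 89.753ms (2/7)
6. 448.766ms @ 10/7 + 89.753ms (2/7)
7. 538.519ms @ 12/7 + 403.889ms (9/7)
8. 942.408ms @ 3 + 314.136ms (1)
9. 1256.545ms @ 4 + 314.136ms (1)
10. 1570.681ms @ 5 + 44.877ms (1/7)
11. 1615.557ms @ 36/7 + 44.877ms (1/7)
12. 1660.434ms @ 37/7 + 44.877ms (1/7)
13. 1705.31ms @ 38/7 + 44.877ms (1/7)
14. 1750.187ms @ 39/7 + 44.877ms (1/7)
15. 1795.064ms @ 40/7 + 44.877ms (1/7)
16. 1839.94ms @ 41/7 + 44.877ms (1/7)

note 5 onset = 8/7b = 359.013ms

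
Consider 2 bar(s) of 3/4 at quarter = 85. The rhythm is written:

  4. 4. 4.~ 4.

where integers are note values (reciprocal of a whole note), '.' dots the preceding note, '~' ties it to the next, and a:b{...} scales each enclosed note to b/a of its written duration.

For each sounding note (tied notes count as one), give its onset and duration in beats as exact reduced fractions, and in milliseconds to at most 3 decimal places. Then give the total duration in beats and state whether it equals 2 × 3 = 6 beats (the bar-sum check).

1) 0.0ms=0b +1058.824ms=3/2b
2) 1058.824ms=3/2b +1058.824ms=3/2b
3) 2117.647ms=3b +2117.647ms=3b
Σ=6b of 6 (85bpm 3/4) — PASS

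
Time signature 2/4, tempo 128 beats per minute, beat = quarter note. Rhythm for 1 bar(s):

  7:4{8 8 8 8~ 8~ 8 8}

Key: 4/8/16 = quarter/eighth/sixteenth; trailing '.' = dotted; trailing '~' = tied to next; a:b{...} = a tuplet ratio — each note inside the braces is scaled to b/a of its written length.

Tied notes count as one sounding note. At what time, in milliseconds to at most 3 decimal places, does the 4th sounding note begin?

note 4 onset = 6/7b = 401.786ms

1. 0.0ms @ 0 + 133.929ms (2/7)
2. 133.929ms @ 2/7 + 133.929ms (2/7)
3. 267.857ms @ 4/7 + 133.929ms (2/7)
4. 401.786ms @ 6/7 + 401.786ms (6/7)
5. 803.571ms @ 12/7 + 133.929ms (2/7)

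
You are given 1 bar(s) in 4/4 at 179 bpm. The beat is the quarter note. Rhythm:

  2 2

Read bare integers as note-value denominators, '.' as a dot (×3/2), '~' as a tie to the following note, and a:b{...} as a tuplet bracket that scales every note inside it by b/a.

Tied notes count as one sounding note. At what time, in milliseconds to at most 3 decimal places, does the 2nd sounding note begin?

note 2 onset = 2b = 670.391ms

1. 0.0ms @ 0 + 670.391ms (2)
2. 670.391ms @ 2 + 670.391ms (2)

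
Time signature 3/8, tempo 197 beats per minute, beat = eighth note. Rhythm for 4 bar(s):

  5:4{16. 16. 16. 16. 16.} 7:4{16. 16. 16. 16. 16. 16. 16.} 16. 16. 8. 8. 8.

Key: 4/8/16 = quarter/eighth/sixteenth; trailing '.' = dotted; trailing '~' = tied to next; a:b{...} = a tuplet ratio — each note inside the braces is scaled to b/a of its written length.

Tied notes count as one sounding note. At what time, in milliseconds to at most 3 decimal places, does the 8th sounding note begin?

1. 0.0ms @ 0 + 182.741ms (3/5)
2. 182.741ms @ 3/5 + 182.741ms (3/5)
3. 365.482ms @ 6/5 + 182.741ms (3/5)
4. 548.223ms @ 9/5 + 182.741ms (3/5)
5. 730.964ms @ 12/5 + 182.741ms (3/5)
6. 913.706ms @ 3 + 130.529ms (3/7)
7. 1044.235ms @ 24/7 + 130.529ms (3/7)
8. 1174.764ms @ 27/7 + 130.529ms (3/7)
9. 1305.294ms @ 30/7 + 130.529ms (3/7)
10. 1435.823ms @ 33/7 + 130.529ms (3/7)
11. 1566.352ms @ 36/7 + 130.529ms (3/7)
12. 1696.882ms @ 39/7 + 130.529ms (3/7)
13. 1827.411ms @ 6 + 228.426ms (3/4)
14. 2055.838ms @ 27/4 + 228.426ms (3/4)
15. 2284.264ms @ 15/2 + 456.853ms (3/2)
16. 2741.117ms @ 9 + 456.853ms (3/2)
17. 3197.97ms @ 21/2 + 456.853ms (3/2)

note 8 onset = 27/7b = 1174.764ms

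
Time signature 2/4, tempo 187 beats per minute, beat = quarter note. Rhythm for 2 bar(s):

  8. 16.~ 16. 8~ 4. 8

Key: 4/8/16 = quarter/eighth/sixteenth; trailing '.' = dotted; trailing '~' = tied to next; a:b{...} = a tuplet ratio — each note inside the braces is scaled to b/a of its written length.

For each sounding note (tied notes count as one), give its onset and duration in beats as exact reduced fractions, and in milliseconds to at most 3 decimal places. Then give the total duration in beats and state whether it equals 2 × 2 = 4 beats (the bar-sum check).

1) 0.0ms=0b +240.642ms=3/4b
2) 240.642ms=3/4b +240.642ms=3/4b
3) 481.283ms=3/2b +641.711ms=2b
4) 1122.995ms=7/2b +160.428ms=1/2b
Σ=4b of 4 (187bpm 2/4) — PASS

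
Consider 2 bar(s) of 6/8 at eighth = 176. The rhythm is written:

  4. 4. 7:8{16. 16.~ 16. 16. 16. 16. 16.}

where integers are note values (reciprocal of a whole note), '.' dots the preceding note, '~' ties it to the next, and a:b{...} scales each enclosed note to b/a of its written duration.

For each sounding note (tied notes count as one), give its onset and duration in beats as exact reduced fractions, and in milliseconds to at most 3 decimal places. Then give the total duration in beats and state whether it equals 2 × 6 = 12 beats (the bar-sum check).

1) 0.0ms=0b +1022.727ms=3b
2) 1022.727ms=3b +1022.727ms=3b
3) 2045.455ms=6b +292.208ms=6/7b
4) 2337.662ms=48/7b +584.416ms=12/7b
5) 2922.078ms=60/7b +292.208ms=6/7b
6) 3214.286ms=66/7b +292.208ms=6/7b
7) 3506.494ms=72/7b +292.208ms=6/7b
8) 3798.701ms=78/7b +292.208ms=6/7b
Σ=12b of 12 (176bpm 6/8) — PASS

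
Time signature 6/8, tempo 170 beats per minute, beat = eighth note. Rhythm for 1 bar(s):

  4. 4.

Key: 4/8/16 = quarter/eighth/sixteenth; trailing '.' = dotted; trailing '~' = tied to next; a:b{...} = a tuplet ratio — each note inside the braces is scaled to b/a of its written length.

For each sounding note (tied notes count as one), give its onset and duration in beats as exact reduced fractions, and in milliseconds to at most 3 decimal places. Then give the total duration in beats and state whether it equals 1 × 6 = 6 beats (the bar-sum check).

1) 0.0ms=0b +1058.824ms=3b
2) 1058.824ms=3b +1058.824ms=3b
Σ=6b of 6 (170bpm 6/8) — PASS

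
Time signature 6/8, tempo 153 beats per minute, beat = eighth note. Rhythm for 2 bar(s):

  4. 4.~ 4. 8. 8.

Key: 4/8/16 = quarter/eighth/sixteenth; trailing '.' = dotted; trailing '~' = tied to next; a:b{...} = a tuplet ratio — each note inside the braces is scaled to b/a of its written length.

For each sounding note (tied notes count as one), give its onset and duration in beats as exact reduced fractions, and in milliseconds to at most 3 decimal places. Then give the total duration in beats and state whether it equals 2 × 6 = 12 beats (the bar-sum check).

1) 0.0ms=0b +1176.471ms=3b
2) 1176.471ms=3b +2352.941ms=6b
3) 3529.412ms=9b +588.235ms=3/2b
4) 4117.647ms=21/2b +588.235ms=3/2b
Σ=12b of 12 (153bpm 6/8) — PASS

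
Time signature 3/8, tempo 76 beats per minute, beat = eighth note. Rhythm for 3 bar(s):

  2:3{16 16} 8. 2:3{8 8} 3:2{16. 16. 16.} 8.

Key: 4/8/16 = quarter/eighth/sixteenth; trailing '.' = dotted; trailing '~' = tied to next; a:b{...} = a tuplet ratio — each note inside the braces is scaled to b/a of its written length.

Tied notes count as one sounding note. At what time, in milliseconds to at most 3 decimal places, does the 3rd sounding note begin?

note 3 onset = 3/2b = 1184.211ms

1. 0.0ms @ 0 + 592.105ms (3/4)
2. 592.105ms @ 3/4 + 592.105ms (3/4)
3. 1184.211ms @ 3/2 + 1184.211ms (3/2)
4. 2368.421ms @ 3 + 1184.211ms (3/2)
5. 3552.632ms @ 9/2 + 1184.211ms (3/2)
6. 4736.842ms @ 6 + 394.737ms (1/2)
7. 5131.579ms @ 13/2 + 394.737ms (1/2)
8. 5526.316ms @ 7 + 394.737ms (1/2)
9. 5921.053ms @ 15/2 + 1184.211ms (3/2)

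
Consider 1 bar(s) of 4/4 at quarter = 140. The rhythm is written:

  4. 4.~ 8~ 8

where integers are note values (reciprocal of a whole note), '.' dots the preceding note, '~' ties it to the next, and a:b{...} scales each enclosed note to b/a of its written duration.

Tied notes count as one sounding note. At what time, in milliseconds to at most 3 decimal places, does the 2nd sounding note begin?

1. 0.0ms @ 0 + 642.857ms (3/2)
2. 642.857ms @ 3/2 + 1071.429ms (5/2)

note 2 onset = 3/2b = 642.857ms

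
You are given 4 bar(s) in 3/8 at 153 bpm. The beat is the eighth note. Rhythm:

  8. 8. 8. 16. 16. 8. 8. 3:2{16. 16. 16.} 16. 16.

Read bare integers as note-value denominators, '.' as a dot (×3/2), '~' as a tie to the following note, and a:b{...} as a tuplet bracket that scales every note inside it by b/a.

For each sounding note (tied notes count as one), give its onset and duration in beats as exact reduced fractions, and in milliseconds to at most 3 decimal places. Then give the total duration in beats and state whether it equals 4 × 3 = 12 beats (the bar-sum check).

1) 0.0ms=0b +588.235ms=3/2b
2) 588.235ms=3/2b +588.235ms=3/2b
3) 1176.471ms=3b +588.235ms=3/2b
4) 1764.706ms=9/2b +294.118ms=3/4b
5) 2058.824ms=21/4b +294.118ms=3/4b
6) 2352.941ms=6b +588.235ms=3/2b
7) 2941.176ms=15/2b +588.235ms=3/2b
8) 3529.412ms=9b +196.078ms=1/2b
9) 3725.49ms=19/2b +196.078ms=1/2b
10) 3921.569ms=10b +196.078ms=1/2b
11) 4117.647ms=21/2b +294.118ms=3/4b
12) 4411.765ms=45/4b +294.118ms=3/4b
Σ=12b of 12 (153bpm 3/8) — PASS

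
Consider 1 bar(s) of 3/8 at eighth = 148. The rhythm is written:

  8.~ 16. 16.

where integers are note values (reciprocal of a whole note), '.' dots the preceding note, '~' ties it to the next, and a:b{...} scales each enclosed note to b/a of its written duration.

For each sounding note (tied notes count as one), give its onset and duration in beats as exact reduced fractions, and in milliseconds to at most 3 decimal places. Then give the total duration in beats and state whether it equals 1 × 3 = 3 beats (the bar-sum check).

1) 0.0ms=0b +912.162ms=9/4b
2) 912.162ms=9/4b +304.054ms=3/4b
Σ=3b of 3 (148bpm 3/8) — PASS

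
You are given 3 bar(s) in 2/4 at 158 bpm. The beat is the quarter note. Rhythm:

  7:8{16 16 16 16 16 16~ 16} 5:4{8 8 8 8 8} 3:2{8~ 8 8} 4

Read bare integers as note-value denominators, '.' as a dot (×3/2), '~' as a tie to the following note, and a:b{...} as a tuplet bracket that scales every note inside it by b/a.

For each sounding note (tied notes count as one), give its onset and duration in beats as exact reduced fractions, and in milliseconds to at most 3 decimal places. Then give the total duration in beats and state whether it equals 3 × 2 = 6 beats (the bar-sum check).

1) 0.0ms=0b +108.499ms=2/7b
2) 108.499ms=2/7b +108.499ms=2/7b
3) 216.998ms=4/7b +108.499ms=2/7b
4) 325.497ms=6/7b +108.499ms=2/7b
5) 433.996ms=8/7b +108.499ms=2/7b
6) 542.495ms=10/7b +216.998ms=4/7b
7) 759.494ms=2b +151.899ms=2/5b
8) 911.392ms=12/5b +151.899ms=2/5b
9) 1063.291ms=14/5b +151.899ms=2/5b
10) 1215.19ms=16/5b +151.899ms=2/5b
11) 1367.089ms=18/5b +151.899ms=2/5b
12) 1518.987ms=4b +253.165ms=2/3b
13) 1772.152ms=14/3b +126.582ms=1/3b
14) 1898.734ms=5b +379.747ms=1b
Σ=6b of 6 (158bpm 2/4) — PASS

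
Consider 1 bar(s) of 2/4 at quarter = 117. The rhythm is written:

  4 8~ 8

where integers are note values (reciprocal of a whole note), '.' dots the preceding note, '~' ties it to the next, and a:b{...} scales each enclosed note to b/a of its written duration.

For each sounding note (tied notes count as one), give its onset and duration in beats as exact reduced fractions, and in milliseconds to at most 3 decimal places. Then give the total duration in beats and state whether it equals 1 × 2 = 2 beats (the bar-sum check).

1) 0.0ms=0b +512.821ms=1b
2) 512.821ms=1b +512.821ms=1b
Σ=2b of 2 (117bpm 2/4) — PASS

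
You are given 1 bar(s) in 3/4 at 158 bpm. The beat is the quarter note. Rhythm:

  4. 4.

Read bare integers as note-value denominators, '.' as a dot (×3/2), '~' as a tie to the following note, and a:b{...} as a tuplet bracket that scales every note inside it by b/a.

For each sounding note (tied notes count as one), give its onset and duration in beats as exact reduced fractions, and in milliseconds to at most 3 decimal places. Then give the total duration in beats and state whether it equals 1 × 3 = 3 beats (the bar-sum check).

1) 0.0ms=0b +569.62ms=3/2b
2) 569.62ms=3/2b +569.62ms=3/2b
Σ=3b of 3 (158bpm 3/4) — PASS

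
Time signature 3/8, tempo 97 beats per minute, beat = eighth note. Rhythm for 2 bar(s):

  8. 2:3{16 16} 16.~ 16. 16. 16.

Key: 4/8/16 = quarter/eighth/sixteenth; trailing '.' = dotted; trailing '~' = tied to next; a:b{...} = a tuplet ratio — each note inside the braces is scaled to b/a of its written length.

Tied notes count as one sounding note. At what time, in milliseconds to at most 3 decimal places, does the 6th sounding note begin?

1. 0.0ms @ 0 + 927.835ms (3/2)
2. 927.835ms @ 3/2 + 463.918ms (3/4)
3. 1391.753ms @ 9/4 + 463.918ms (3/4)
4. 1855.67ms @ 3 + 927.835ms (3/2)
5. 2783.505ms @ 9/2 + 463.918ms (3/4)
6. 3247.423ms @ 21/4 + 463.918ms (3/4)

note 6 onset = 21/4b = 3247.423ms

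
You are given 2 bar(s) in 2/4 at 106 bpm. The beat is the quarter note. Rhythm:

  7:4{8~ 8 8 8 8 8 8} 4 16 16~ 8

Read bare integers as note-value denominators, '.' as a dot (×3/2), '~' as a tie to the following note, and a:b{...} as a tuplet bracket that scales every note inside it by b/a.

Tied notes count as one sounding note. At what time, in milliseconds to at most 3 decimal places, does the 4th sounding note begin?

1. 0.0ms @ 0 + 323.45ms (4/7)
2. 323.45ms @ 4/7 + 161.725ms (2/7)
3. 485.175ms @ 6/7 + 161.725ms (2/7)
4. 646.9ms @ 8/7 + 161.725ms (2/7)
5. 808.625ms @ 10/7 + 161.725ms (2/7)
6. 970.35ms @ 12/7 + 161.725ms (2/7)
7. 1132.075ms @ 2 + 566.038ms (1)
8. 1698.113ms @ 3 + 141.509ms (1/4)
9. 1839.623ms @ 13/4 + 424.528ms (3/4)

note 4 onset = 8/7b = 646.9ms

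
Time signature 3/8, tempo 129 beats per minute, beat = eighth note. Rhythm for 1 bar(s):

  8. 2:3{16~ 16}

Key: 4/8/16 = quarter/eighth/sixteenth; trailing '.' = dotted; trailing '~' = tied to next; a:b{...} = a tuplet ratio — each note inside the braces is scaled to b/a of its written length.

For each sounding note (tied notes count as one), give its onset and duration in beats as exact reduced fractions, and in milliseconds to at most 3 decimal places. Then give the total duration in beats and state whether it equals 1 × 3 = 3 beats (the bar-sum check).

1) 0.0ms=0b +697.674ms=3/2b
2) 697.674ms=3/2b +697.674ms=3/2b
Σ=3b of 3 (129bpm 3/8) — PASS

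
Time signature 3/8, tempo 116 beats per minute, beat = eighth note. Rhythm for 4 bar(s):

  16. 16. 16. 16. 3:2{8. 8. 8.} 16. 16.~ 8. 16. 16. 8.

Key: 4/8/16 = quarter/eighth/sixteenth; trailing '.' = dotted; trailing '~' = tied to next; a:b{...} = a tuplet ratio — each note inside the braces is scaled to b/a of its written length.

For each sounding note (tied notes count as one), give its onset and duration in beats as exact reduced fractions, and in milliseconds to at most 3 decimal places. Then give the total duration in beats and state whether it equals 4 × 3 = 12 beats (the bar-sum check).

1) 0.0ms=0b +387.931ms=3/4b
2) 387.931ms=3/4b +387.931ms=3/4b
3) 775.862ms=3/2b +387.931ms=3/4b
4) 1163.793ms=9/4b +387.931ms=3/4b
5) 1551.724ms=3b +517.241ms=1b
6) 2068.966ms=4b +517.241ms=1b
7) 2586.207ms=5b +517.241ms=1b
8) 3103.448ms=6b +387.931ms=3/4b
9) 3491.379ms=27/4b +1163.793ms=9/4b
10) 4655.172ms=9b +387.931ms=3/4b
11) 5043.103ms=39/4b +387.931ms=3/4b
12) 5431.034ms=21/2b +775.862ms=3/2b
Σ=12b of 12 (116bpm 3/8) — PASS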